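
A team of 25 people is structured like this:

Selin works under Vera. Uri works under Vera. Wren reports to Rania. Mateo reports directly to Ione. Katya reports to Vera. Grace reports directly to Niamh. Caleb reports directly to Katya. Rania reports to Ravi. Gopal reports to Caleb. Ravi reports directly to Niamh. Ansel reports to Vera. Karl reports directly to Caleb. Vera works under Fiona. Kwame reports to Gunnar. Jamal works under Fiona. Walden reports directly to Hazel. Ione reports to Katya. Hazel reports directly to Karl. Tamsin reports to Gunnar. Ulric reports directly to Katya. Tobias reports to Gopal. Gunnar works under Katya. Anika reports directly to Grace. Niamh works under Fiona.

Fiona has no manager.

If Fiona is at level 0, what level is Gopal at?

4

Chain from Gopal up to Fiona: Gopal → Caleb → Katya → Vera → Fiona. That is 4 steps up, so Gopal is 4 levels below Fiona.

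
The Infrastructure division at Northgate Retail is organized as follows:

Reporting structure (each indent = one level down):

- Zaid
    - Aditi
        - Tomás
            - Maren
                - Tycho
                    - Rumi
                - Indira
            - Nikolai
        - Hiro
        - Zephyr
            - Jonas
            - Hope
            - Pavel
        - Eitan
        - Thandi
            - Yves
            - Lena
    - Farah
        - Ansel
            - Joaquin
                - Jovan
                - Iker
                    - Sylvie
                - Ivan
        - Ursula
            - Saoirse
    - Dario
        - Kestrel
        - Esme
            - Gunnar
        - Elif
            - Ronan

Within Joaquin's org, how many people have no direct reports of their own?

3

The people in Joaquin's organization with no one reporting to them are Ivan, Sylvie, Jovan. That is 3.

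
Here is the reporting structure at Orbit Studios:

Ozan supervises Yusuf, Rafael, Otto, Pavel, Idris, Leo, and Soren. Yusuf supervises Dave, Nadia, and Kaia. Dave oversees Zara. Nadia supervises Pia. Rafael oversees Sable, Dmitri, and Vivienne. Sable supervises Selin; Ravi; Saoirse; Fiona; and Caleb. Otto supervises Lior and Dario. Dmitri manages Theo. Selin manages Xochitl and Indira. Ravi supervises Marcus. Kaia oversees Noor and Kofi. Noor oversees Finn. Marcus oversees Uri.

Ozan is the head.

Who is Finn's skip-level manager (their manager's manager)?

Kaia

Finn reports to Noor, and Noor reports to Kaia. So Finn's skip-level manager is Kaia.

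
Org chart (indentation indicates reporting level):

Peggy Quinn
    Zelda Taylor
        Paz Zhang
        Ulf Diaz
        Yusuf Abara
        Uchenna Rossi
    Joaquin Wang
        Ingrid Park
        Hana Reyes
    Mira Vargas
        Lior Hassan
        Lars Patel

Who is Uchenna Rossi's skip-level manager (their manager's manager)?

Uchenna Rossi reports to Zelda Taylor, and Zelda Taylor reports to Peggy Quinn. So Uchenna Rossi's skip-level manager is Peggy Quinn.

Peggy Quinn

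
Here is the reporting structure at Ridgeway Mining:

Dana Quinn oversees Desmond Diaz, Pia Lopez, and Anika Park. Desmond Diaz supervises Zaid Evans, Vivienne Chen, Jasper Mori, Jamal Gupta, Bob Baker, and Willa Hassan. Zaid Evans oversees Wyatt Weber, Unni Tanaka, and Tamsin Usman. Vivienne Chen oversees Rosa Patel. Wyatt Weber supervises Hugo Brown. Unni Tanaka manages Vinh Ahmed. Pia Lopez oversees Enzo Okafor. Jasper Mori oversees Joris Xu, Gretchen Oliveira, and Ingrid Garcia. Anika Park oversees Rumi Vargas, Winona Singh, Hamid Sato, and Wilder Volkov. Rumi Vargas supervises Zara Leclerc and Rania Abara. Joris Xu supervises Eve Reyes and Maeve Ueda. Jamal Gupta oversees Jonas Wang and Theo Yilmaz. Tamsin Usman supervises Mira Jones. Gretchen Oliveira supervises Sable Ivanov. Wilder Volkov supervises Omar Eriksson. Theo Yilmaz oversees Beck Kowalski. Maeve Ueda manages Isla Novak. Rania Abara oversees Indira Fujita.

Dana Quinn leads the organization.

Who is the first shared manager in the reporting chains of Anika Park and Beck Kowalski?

Anika Park's chain of managers is Dana Quinn. Beck Kowalski's chain of managers is Theo Yilmaz, Jamal Gupta, Desmond Diaz, Dana Quinn. The first manager that appears in both chains is Dana Quinn.

Dana Quinn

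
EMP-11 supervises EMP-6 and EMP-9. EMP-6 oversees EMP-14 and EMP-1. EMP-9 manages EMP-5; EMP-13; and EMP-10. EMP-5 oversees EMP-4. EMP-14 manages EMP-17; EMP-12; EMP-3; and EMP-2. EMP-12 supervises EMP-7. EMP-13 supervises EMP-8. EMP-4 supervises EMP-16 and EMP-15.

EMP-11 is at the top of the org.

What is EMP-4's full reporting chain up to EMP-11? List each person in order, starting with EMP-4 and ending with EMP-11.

EMP-4 -> EMP-5 -> EMP-9 -> EMP-11

EMP-4 reports to EMP-5. EMP-5 reports to EMP-9. EMP-9 reports to EMP-11. EMP-11 is at the top.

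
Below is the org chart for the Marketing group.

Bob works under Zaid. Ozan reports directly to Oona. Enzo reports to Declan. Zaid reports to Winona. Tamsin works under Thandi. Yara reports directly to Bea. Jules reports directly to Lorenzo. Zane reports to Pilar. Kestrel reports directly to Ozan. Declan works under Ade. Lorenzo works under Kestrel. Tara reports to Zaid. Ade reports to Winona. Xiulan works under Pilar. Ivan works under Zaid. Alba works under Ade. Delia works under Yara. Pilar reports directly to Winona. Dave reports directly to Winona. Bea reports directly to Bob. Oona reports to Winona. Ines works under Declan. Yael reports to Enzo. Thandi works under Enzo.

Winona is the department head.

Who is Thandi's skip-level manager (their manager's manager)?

Declan

Thandi reports to Enzo, and Enzo reports to Declan. So Thandi's skip-level manager is Declan.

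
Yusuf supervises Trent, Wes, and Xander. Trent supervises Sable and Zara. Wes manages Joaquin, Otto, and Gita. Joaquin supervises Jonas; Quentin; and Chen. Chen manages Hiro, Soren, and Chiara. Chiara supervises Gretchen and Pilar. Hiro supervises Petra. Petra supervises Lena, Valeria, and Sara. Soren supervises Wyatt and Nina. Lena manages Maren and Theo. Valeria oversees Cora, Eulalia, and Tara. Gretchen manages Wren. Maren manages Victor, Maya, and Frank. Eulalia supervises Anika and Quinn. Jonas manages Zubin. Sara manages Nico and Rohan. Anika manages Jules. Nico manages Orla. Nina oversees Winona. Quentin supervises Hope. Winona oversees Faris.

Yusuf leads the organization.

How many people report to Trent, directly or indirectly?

2

Trent directly manages Zara, Sable. Zara has no reports. Sable has no reports. So Trent's organization is 2 direct reports plus everyone under them: 1 + 1 = 2.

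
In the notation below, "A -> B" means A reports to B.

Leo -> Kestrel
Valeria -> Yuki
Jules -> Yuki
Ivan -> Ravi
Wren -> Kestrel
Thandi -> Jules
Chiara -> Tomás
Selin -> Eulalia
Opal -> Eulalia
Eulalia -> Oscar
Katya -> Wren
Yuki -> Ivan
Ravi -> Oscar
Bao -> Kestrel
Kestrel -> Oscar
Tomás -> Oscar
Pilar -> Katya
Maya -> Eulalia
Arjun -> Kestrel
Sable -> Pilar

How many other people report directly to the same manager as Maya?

2

Maya reports to Eulalia. Eulalia's other direct reports are Selin, Opal — 2 peers.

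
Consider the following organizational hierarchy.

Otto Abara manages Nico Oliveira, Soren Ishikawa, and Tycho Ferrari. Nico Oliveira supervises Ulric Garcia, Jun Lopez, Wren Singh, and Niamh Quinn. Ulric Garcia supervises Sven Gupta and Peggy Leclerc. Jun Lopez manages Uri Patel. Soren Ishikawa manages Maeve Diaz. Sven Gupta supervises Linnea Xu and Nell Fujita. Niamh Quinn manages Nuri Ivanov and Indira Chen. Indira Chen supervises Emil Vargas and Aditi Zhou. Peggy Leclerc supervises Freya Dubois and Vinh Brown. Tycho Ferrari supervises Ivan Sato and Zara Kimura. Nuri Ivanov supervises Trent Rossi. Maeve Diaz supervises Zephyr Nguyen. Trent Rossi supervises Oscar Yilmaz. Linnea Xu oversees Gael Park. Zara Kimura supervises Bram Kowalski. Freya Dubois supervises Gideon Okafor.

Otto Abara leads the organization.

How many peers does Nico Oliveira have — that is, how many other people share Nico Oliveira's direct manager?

2

Nico Oliveira reports to Otto Abara. Otto Abara's other direct reports are Soren Ishikawa, Tycho Ferrari — 2 peers.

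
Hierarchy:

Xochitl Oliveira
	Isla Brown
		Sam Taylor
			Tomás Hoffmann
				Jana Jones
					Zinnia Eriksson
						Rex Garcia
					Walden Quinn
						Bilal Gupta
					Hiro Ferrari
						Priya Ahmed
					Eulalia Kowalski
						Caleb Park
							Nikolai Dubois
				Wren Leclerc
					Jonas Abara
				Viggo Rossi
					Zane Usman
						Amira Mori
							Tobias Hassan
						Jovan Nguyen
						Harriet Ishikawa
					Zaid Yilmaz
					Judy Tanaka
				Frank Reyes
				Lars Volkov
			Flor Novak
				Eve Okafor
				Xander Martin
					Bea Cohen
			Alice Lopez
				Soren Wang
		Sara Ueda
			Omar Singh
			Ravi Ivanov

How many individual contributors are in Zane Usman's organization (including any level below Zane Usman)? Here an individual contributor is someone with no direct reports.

3

The people in Zane Usman's organization with no one reporting to them are Harriet Ishikawa, Jovan Nguyen, Tobias Hassan. That is 3.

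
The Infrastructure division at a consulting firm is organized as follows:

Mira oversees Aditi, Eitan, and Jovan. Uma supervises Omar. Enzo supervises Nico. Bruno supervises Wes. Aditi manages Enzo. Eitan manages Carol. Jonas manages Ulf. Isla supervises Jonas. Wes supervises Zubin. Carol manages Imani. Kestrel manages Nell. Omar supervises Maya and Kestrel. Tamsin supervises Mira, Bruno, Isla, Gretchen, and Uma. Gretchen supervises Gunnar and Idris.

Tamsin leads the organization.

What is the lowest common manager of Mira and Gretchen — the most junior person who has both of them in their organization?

Tamsin

Mira's chain of managers is Tamsin. Gretchen's chain of managers is Tamsin. The first manager that appears in both chains is Tamsin.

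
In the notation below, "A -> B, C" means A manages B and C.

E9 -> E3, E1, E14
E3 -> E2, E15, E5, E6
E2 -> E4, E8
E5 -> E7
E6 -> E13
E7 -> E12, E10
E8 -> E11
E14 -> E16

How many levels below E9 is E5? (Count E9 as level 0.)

2

Chain from E5 up to E9: E5 → E3 → E9. That is 2 steps up, so E5 is 2 levels below E9.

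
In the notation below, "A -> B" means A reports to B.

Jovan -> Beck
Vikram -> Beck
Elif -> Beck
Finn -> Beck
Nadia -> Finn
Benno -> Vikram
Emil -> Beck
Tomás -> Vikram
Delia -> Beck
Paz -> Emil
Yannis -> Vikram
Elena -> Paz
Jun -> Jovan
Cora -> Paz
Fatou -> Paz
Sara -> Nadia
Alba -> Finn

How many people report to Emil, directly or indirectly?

4

Emil directly manages Paz. Under Paz: Fatou, Cora, Elena (3). That's 4 in total.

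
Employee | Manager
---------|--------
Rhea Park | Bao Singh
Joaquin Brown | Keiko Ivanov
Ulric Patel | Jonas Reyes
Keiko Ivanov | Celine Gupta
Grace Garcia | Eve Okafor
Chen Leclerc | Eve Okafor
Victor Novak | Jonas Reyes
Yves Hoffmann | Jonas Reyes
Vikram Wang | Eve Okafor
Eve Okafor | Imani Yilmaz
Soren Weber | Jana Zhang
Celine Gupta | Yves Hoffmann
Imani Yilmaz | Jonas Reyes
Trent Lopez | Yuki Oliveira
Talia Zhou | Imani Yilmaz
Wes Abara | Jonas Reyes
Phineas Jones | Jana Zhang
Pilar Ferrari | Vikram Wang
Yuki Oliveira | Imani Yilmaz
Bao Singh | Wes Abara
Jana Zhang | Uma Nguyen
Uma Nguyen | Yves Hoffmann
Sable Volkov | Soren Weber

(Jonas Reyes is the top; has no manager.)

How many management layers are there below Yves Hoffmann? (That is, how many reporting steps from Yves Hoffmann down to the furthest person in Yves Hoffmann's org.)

4

The longest chain under Yves Hoffmann runs Yves Hoffmann → Uma Nguyen → Jana Zhang → Soren Weber → Sable Volkov, which is 4 levels below Yves Hoffmann.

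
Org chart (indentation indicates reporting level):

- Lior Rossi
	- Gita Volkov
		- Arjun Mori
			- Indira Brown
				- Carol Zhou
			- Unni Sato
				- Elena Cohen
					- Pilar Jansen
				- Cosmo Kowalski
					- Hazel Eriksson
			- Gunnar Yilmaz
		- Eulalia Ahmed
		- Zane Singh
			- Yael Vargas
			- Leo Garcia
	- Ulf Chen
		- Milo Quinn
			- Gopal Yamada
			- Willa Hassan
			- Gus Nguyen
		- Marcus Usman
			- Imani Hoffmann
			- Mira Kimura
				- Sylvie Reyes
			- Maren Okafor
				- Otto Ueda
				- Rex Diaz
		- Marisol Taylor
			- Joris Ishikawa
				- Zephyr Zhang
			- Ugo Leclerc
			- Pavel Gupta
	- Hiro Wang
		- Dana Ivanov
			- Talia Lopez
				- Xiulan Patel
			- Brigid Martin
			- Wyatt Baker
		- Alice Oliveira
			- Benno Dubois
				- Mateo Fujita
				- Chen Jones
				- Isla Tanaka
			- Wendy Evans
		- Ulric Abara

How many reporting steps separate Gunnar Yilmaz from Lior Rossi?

Chain from Gunnar Yilmaz up to Lior Rossi: Gunnar Yilmaz → Arjun Mori → Gita Volkov → Lior Rossi. That is 3 steps up, so Gunnar Yilmaz is 3 levels below Lior Rossi.

3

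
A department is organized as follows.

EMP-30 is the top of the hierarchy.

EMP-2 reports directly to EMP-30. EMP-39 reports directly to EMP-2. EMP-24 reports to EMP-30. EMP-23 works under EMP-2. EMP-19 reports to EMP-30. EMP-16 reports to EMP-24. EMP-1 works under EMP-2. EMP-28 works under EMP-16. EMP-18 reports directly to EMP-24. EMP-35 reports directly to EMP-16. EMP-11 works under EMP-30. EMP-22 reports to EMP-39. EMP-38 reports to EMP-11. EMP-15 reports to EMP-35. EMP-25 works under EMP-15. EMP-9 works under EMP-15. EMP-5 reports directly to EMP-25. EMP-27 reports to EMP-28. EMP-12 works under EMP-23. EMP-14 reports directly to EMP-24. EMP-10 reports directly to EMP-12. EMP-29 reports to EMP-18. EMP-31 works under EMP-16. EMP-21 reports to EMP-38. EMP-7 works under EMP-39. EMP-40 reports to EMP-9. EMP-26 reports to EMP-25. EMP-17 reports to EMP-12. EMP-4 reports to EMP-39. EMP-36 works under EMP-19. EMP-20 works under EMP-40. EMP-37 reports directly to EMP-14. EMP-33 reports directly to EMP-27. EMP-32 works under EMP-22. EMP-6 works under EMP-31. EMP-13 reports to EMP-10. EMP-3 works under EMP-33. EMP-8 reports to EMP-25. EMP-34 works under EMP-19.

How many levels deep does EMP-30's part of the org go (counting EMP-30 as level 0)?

7

The longest chain under EMP-30 runs EMP-30 → EMP-24 → EMP-16 → EMP-35 → EMP-15 → EMP-9 → EMP-40 → EMP-20, which is 7 levels below EMP-30.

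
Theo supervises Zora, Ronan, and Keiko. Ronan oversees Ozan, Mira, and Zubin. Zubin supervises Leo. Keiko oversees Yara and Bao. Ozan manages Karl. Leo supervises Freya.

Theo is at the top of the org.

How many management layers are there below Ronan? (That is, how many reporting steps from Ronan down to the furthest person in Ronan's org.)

The longest chain under Ronan runs Ronan → Zubin → Leo → Freya, which is 3 levels below Ronan.

3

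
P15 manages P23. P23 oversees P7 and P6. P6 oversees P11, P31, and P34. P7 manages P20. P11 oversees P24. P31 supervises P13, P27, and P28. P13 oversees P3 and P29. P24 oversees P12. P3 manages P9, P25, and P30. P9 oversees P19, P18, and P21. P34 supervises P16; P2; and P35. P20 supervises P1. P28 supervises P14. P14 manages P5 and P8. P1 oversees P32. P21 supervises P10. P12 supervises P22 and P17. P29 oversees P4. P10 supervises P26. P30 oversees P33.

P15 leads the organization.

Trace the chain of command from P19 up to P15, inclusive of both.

P19 reports to P9. P9 reports to P3. P3 reports to P13. P13 reports to P31. P31 reports to P6. P6 reports to P23. P23 reports to P15. P15 is at the top.

P19 -> P9 -> P3 -> P13 -> P31 -> P6 -> P23 -> P15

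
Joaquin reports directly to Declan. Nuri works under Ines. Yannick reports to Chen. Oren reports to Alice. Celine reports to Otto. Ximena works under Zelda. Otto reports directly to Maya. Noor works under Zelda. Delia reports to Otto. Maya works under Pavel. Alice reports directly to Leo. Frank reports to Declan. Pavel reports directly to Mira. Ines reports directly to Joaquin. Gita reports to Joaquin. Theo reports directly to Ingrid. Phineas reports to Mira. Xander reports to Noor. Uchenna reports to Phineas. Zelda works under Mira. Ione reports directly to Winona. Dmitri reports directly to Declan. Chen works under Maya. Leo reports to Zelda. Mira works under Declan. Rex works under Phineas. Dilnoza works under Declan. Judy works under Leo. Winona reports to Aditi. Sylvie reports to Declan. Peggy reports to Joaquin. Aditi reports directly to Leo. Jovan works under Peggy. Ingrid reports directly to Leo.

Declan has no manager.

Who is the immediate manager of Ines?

Ines reports directly to Joaquin.

Joaquin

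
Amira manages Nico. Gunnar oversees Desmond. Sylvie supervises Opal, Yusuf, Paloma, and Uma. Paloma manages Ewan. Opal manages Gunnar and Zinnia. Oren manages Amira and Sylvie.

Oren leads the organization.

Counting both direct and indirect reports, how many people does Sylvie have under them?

Sylvie directly manages Opal, Uma, Paloma, Yusuf. Under Opal: Zinnia, Gunnar, Desmond (3). Uma has no reports. Under Paloma: Ewan (1). Yusuf has no reports. So Sylvie's organization is 4 direct reports plus everyone under them: 4 + 1 + 2 + 1 = 8.

8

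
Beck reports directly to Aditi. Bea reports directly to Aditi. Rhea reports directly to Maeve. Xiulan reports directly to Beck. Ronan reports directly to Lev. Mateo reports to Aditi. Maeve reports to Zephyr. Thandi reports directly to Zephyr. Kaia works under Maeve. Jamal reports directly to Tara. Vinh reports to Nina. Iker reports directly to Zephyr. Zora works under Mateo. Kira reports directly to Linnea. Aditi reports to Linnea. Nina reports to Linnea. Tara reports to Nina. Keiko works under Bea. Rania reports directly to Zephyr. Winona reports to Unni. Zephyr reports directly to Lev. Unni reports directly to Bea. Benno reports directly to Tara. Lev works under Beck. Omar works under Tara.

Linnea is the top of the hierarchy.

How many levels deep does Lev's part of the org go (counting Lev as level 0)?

The longest chain under Lev runs Lev → Zephyr → Maeve → Kaia, which is 3 levels below Lev.

3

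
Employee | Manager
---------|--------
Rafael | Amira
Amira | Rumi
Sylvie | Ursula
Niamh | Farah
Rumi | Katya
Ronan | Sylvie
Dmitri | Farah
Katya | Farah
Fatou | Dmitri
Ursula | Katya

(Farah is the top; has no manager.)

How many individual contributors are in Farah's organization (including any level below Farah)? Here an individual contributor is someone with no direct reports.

4

The people in Farah's organization with no one reporting to them are Fatou, Rafael, Ronan, Niamh. That is 4.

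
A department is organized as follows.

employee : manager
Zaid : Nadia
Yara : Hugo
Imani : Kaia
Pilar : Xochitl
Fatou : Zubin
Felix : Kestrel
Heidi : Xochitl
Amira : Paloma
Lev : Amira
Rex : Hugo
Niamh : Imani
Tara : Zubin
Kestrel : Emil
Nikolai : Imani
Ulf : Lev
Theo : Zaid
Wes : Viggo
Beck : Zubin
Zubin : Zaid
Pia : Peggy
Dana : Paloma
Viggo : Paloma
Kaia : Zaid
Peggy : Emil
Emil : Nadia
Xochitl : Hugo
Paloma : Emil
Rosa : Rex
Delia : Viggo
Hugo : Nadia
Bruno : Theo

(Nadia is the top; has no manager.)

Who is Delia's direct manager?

Delia reports directly to Viggo.

Viggo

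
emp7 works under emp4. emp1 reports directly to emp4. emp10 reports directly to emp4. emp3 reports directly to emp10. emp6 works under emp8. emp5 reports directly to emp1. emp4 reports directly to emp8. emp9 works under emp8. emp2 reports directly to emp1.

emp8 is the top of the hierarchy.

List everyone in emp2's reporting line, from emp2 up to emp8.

emp2 reports to emp1. emp1 reports to emp4. emp4 reports to emp8. emp8 is at the top.

emp2 -> emp1 -> emp4 -> emp8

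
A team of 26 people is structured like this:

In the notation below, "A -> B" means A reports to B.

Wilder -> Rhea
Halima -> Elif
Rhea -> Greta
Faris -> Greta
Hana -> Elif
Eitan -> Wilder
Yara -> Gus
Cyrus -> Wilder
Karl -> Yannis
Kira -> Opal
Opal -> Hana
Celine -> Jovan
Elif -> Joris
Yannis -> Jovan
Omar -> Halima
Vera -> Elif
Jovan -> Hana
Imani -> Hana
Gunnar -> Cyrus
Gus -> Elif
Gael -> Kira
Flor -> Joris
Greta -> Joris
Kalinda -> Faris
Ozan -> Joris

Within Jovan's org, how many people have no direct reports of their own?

2

The people in Jovan's organization with no one reporting to them are Celine, Karl. That is 2.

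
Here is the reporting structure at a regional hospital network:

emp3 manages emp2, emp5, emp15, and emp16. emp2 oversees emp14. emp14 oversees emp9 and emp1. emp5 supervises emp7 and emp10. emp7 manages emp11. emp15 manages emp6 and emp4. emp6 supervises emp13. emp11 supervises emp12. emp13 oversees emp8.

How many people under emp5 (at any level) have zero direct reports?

The people in emp5's organization with no one reporting to them are emp10, emp12. That is 2.

2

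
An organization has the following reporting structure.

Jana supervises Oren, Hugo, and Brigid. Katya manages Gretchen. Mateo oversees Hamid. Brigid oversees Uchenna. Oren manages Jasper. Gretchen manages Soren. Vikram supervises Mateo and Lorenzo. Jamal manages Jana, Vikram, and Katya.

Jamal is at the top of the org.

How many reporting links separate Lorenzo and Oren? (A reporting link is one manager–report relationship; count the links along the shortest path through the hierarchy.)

Lorenzo is 2 levels below Jamal, and Oren is 2 levels below Jamal (their lowest common manager). The shortest path runs up from Lorenzo to Jamal and back down to Oren: 2 + 2 = 4 links.

4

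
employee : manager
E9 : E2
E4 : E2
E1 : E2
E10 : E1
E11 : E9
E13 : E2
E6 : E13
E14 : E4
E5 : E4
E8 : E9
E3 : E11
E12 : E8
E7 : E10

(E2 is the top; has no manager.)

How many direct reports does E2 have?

E2 directly manages E9, E4, E1, E13. That is 4 direct reports.

4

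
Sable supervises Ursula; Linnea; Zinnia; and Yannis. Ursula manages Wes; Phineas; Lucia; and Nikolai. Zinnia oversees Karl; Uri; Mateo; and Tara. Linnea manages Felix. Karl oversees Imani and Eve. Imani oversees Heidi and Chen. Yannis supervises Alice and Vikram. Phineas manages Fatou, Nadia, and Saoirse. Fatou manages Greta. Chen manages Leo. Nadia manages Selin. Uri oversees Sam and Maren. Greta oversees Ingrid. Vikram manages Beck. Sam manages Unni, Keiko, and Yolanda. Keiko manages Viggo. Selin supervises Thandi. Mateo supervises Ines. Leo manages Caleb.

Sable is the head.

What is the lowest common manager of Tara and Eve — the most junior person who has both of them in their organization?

Zinnia

Tara's chain of managers is Zinnia, Sable. Eve's chain of managers is Karl, Zinnia, Sable. The first manager that appears in both chains is Zinnia.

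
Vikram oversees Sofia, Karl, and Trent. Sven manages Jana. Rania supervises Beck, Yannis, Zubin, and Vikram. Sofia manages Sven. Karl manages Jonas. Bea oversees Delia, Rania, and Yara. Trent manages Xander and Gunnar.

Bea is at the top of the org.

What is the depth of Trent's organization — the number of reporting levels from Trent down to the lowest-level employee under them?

1

The longest chain under Trent runs Trent → Gunnar, which is 1 level below Trent.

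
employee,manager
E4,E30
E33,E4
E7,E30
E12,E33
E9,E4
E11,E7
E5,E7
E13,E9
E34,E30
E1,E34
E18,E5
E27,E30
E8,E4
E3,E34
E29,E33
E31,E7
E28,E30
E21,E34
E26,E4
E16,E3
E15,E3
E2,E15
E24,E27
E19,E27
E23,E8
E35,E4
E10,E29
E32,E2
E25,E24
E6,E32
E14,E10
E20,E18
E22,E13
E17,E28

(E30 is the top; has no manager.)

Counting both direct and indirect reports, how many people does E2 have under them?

2

E2 directly manages E32. Under E32: E6 (1). That's 2 in total.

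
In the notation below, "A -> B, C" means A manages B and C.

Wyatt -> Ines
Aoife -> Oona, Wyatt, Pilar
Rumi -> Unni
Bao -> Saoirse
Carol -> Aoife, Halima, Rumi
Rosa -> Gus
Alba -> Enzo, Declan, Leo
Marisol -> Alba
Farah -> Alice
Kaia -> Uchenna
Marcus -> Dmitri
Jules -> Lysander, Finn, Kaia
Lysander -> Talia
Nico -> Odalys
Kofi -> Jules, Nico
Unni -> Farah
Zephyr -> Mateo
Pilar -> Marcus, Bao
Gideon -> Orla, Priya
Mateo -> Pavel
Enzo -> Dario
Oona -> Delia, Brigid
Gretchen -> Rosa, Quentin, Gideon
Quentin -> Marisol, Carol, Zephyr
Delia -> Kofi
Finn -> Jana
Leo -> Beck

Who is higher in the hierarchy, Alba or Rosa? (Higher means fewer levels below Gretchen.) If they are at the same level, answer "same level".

Rosa

Alba is 3 levels below Gretchen; Rosa is 1. Rosa is higher.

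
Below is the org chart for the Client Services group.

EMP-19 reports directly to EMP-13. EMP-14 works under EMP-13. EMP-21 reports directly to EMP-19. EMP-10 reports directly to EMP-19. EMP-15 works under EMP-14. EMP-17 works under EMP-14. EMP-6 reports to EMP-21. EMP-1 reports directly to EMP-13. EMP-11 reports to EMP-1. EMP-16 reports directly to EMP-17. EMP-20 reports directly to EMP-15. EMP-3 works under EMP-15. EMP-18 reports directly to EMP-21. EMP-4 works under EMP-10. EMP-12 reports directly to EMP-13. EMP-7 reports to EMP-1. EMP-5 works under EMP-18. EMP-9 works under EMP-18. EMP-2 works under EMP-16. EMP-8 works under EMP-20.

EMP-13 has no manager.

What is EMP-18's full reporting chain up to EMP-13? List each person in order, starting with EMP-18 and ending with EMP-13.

EMP-18 -> EMP-21 -> EMP-19 -> EMP-13

EMP-18 reports to EMP-21. EMP-21 reports to EMP-19. EMP-19 reports to EMP-13. EMP-13 is at the top.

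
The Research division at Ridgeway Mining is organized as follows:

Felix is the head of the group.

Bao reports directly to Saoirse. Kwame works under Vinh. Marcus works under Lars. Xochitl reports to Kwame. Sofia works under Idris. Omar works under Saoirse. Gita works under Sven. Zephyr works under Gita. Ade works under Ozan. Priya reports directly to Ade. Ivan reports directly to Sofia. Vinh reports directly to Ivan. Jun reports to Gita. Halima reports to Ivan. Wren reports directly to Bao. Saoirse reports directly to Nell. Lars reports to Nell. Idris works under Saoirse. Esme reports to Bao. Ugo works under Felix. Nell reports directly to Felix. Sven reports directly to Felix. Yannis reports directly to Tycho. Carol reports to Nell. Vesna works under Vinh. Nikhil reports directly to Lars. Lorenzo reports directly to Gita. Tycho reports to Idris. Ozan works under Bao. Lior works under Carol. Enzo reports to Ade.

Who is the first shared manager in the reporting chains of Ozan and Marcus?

Ozan's chain of managers is Bao, Saoirse, Nell, Felix. Marcus's chain of managers is Lars, Nell, Felix. The first manager that appears in both chains is Nell.

Nell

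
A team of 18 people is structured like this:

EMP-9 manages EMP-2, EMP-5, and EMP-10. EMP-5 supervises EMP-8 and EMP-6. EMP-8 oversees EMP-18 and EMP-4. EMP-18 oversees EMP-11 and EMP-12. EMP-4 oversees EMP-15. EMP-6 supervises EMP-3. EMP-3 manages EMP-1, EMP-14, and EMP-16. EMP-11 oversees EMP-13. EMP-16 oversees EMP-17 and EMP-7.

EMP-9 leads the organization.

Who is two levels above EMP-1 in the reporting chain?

EMP-6

EMP-1 reports to EMP-3, and EMP-3 reports to EMP-6. So EMP-1's skip-level manager is EMP-6.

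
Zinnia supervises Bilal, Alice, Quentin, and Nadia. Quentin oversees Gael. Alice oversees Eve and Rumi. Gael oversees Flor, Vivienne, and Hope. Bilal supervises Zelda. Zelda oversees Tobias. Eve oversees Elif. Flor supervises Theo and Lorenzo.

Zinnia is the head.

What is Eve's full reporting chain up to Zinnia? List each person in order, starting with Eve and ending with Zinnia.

Eve -> Alice -> Zinnia

Eve reports to Alice. Alice reports to Zinnia. Zinnia is at the top.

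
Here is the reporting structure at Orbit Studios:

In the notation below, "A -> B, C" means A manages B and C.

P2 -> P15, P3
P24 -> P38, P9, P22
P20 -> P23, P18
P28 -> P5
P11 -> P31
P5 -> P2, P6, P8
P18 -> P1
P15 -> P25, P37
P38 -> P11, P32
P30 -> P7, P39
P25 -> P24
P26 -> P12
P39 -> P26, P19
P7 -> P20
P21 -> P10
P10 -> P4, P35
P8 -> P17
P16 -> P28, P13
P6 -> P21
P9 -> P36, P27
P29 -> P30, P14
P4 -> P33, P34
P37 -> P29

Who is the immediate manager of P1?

P1 reports directly to P18.

P18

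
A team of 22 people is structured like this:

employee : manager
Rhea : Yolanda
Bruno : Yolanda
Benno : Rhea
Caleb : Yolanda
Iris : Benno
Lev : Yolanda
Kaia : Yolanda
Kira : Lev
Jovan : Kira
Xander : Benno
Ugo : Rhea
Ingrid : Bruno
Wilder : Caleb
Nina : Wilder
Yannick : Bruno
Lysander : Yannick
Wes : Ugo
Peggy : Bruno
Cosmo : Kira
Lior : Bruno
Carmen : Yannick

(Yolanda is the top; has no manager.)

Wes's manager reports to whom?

Wes reports to Ugo, and Ugo reports to Rhea. So Wes's skip-level manager is Rhea.

Rhea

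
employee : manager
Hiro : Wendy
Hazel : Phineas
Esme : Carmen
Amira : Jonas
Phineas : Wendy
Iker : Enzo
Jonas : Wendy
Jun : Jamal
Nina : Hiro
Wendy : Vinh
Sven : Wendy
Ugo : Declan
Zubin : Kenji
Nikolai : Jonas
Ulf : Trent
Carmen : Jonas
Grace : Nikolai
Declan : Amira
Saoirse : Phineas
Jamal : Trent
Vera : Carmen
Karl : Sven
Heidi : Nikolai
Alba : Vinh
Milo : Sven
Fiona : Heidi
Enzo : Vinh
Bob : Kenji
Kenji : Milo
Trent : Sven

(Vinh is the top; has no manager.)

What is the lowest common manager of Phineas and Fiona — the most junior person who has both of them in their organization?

Wendy

Phineas's chain of managers is Wendy, Vinh. Fiona's chain of managers is Heidi, Nikolai, Jonas, Wendy, Vinh. The first manager that appears in both chains is Wendy.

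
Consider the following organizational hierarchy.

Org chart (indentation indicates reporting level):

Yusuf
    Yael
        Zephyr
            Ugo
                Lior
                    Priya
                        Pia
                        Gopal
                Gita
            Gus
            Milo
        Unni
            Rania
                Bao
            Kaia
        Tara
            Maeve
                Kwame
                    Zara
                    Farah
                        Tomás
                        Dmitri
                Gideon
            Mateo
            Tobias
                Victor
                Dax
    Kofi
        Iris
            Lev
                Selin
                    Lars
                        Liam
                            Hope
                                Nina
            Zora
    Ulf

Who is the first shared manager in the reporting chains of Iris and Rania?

Iris's chain of managers is Kofi, Yusuf. Rania's chain of managers is Unni, Yael, Yusuf. The first manager that appears in both chains is Yusuf.

Yusuf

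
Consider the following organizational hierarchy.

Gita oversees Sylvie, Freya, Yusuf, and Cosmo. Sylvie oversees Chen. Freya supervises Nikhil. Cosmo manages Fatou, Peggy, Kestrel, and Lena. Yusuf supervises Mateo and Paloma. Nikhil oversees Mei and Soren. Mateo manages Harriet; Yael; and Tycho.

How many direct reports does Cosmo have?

4

Cosmo directly manages Fatou, Peggy, Kestrel, Lena. That is 4 direct reports.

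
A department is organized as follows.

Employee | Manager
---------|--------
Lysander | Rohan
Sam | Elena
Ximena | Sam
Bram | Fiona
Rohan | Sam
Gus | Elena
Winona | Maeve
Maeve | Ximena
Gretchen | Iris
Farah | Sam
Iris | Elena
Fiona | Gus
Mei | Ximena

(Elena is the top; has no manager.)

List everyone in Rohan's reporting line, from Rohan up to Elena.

Rohan -> Sam -> Elena

Rohan reports to Sam. Sam reports to Elena. Elena is at the top.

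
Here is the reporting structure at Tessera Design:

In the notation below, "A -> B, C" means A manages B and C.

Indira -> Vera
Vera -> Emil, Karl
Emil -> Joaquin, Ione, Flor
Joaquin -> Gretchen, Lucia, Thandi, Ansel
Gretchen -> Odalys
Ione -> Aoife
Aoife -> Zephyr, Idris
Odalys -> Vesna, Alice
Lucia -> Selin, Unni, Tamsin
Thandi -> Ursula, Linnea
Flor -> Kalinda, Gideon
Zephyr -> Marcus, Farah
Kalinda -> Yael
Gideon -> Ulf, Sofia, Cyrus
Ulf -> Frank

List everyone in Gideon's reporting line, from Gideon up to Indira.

Gideon reports to Flor. Flor reports to Emil. Emil reports to Vera. Vera reports to Indira. Indira is at the top.

Gideon -> Flor -> Emil -> Vera -> Indira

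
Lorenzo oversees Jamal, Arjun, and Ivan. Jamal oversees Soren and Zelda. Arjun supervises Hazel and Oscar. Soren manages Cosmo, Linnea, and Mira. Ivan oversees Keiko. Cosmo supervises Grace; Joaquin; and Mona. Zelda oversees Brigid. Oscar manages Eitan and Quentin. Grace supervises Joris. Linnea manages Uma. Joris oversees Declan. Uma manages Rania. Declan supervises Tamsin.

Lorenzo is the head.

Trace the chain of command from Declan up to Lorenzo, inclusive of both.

Declan reports to Joris. Joris reports to Grace. Grace reports to Cosmo. Cosmo reports to Soren. Soren reports to Jamal. Jamal reports to Lorenzo. Lorenzo is at the top.

Declan -> Joris -> Grace -> Cosmo -> Soren -> Jamal -> Lorenzo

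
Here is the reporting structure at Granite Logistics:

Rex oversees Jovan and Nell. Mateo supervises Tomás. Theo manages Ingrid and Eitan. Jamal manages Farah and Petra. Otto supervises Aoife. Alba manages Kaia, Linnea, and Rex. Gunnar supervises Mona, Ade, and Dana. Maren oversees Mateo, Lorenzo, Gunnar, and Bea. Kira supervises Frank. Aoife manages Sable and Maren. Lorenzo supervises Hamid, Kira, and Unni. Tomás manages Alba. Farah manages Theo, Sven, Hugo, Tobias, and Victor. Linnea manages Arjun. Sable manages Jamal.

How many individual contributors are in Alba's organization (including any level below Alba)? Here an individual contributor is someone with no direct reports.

4

The people in Alba's organization with no one reporting to them are Kaia, Arjun, Nell, Jovan. That is 4.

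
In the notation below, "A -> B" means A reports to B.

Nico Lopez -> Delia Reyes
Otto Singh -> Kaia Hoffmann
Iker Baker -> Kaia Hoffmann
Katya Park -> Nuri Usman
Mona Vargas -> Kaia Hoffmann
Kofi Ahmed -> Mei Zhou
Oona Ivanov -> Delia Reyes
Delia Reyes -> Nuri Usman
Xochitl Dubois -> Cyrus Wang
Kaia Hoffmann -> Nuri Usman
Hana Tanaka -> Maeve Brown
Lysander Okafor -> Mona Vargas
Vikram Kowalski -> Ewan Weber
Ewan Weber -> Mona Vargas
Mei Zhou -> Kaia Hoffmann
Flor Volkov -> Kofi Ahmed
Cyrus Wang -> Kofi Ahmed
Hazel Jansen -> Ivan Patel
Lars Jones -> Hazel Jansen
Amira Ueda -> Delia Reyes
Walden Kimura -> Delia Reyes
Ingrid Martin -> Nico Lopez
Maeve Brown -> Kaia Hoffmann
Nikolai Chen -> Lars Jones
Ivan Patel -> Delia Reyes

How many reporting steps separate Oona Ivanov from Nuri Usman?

2

Chain from Oona Ivanov up to Nuri Usman: Oona Ivanov → Delia Reyes → Nuri Usman. That is 2 steps up, so Oona Ivanov is 2 levels below Nuri Usman.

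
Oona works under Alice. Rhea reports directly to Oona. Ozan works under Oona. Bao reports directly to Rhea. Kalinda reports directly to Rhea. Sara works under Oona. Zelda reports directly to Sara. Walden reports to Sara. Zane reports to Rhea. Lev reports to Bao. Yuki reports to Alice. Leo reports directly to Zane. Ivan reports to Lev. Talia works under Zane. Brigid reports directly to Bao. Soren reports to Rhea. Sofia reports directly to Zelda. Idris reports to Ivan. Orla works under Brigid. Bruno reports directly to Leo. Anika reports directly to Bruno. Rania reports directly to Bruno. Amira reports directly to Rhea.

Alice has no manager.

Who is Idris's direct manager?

Ivan

Idris reports directly to Ivan.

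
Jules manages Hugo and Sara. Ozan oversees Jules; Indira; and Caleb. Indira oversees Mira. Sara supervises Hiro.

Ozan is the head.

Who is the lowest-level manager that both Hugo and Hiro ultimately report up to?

Hugo's chain of managers is Jules, Ozan. Hiro's chain of managers is Sara, Jules, Ozan. The first manager that appears in both chains is Jules.

Jules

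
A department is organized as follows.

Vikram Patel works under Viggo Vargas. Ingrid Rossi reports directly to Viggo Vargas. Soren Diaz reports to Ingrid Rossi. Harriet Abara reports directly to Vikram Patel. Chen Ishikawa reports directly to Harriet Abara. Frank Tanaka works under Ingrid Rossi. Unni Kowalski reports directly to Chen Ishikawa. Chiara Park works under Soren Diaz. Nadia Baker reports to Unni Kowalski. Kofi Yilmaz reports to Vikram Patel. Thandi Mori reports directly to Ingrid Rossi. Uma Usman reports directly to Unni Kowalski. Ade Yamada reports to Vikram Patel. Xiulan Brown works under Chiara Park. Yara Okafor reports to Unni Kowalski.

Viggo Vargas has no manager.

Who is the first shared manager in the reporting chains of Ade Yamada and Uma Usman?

Ade Yamada's chain of managers is Vikram Patel, Viggo Vargas. Uma Usman's chain of managers is Unni Kowalski, Chen Ishikawa, Harriet Abara, Vikram Patel, Viggo Vargas. The first manager that appears in both chains is Vikram Patel.

Vikram Patel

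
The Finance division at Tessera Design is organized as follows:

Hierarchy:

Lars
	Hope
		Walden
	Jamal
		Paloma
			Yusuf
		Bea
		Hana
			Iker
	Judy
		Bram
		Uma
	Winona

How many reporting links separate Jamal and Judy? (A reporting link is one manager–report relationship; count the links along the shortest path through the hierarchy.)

Jamal is 1 level below Lars, and Judy is 1 level below Lars (their lowest common manager). The shortest path runs up from Jamal to Lars and back down to Judy: 1 + 1 = 2 links.

2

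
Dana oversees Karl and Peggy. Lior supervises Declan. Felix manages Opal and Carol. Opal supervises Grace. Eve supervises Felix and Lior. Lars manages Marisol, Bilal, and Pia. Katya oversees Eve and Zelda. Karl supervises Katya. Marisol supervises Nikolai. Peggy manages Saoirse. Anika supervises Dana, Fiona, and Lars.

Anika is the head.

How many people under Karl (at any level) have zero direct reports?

The people in Karl's organization with no one reporting to them are Zelda, Carol, Grace, Declan. That is 4.

4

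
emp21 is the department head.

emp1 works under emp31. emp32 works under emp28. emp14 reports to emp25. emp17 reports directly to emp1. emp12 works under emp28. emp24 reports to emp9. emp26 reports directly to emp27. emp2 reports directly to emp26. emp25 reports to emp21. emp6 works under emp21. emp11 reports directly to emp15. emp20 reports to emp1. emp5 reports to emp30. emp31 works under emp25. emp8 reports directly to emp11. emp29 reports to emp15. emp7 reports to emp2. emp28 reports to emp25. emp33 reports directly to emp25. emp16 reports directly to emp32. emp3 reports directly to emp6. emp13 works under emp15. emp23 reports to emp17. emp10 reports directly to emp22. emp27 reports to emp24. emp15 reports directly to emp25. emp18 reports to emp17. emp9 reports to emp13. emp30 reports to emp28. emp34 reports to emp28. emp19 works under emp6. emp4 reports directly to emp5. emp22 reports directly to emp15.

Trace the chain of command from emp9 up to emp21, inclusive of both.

emp9 reports to emp13. emp13 reports to emp15. emp15 reports to emp25. emp25 reports to emp21. emp21 is at the top.

emp9 -> emp13 -> emp15 -> emp25 -> emp21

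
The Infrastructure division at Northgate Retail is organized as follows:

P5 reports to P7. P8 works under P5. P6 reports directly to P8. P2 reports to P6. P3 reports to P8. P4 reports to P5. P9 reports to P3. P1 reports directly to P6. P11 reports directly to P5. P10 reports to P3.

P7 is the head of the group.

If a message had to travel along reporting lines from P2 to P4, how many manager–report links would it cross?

P2 is 3 levels below P5, and P4 is 1 level below P5 (their lowest common manager). The shortest path runs up from P2 to P5 and back down to P4: 3 + 1 = 4 links.

4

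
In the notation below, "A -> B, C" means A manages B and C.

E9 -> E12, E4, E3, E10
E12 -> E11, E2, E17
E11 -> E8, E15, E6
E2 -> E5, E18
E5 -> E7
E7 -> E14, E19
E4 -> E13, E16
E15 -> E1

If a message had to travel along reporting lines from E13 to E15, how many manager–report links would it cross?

5

E13 is 2 levels below E9, and E15 is 3 levels below E9 (their lowest common manager). The shortest path runs up from E13 to E9 and back down to E15: 2 + 3 = 5 links.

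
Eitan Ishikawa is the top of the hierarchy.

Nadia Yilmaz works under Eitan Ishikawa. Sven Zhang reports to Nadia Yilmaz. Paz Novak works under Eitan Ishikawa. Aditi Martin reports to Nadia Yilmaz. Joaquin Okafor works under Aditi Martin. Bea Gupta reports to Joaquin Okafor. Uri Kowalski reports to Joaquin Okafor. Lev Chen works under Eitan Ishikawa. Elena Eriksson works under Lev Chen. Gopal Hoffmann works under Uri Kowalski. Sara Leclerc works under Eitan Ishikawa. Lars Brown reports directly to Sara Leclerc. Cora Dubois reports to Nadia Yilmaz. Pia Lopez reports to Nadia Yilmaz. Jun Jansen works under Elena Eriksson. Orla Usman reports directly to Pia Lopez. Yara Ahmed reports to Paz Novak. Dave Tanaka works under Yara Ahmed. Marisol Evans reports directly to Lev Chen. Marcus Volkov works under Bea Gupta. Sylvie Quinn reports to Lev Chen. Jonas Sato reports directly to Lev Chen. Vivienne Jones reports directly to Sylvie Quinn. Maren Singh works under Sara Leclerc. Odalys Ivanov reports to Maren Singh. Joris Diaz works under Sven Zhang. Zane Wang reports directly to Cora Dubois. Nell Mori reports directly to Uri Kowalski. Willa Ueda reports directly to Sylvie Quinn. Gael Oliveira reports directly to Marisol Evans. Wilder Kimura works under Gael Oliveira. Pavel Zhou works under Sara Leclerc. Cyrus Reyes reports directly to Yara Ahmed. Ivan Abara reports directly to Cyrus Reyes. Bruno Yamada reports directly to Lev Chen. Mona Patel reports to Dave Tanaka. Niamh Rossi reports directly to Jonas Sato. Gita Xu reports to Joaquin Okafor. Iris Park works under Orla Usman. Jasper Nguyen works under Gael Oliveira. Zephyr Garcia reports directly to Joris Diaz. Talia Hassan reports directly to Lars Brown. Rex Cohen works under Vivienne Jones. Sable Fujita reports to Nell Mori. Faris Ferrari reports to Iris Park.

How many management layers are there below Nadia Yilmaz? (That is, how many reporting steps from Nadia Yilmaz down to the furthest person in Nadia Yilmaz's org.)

The longest chain under Nadia Yilmaz runs Nadia Yilmaz → Aditi Martin → Joaquin Okafor → Uri Kowalski → Nell Mori → Sable Fujita, which is 5 levels below Nadia Yilmaz.

5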